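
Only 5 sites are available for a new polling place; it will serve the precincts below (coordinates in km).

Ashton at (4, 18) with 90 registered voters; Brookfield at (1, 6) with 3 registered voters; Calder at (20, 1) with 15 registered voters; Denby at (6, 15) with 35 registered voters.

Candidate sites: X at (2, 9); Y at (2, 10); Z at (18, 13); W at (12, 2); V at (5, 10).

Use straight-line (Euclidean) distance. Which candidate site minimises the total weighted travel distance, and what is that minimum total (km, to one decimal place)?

Total weighted distance at each candidate:
  X (2, 9): total = 1387.1
  Y (2, 10): total = 1280.5
  Z (18, 13): total = 2001.4
  W (12, 2): total = 2267.1
  V (5, 10): total = 1183.4
Minimum is at V with total 1183.4 km.

V, total 1183.4 km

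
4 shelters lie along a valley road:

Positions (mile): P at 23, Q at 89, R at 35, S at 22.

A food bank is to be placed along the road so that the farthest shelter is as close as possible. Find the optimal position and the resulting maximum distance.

The 1-center on a line is the midpoint of the two extreme points: leftmost at 22, rightmost at 89.
Optimal location = (22 + 89)/2 = 55.5; maximum distance = (89 − 22)/2 = 33.5.

location 55.5, max distance 33.5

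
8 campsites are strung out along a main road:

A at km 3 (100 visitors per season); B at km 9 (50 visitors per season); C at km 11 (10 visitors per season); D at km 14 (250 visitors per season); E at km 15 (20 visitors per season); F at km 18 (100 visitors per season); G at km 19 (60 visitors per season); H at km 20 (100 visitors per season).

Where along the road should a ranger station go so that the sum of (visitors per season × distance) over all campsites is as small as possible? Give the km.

x = 14

For a sum of weighted absolute distances on a line, the optimum is the weighted median (not the mean). Total weight W = 690; half-weight = 345.
Sort by position and accumulate weight:
  km 3 (A, w=100) → cum 100
  km 9 (B, w=50) → cum 150
  km 11 (C, w=10) → cum 160
  km 14 (D, w=250) → cum 410  ≥ 345 → median here
  km 15 (E, w=20) → cum 430
  km 18 (F, w=100) → cum 530
  km 19 (G, w=60) → cum 590
  km 20 (H, w=100) → cum 690
Optimal location: km 14.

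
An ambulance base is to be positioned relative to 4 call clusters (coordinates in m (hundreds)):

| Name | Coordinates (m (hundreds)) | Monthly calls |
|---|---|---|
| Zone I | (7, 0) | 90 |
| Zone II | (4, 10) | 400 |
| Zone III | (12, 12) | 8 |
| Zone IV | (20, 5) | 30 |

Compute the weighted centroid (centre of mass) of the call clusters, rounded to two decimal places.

(5.54, 8.04)

The minimiser of Σwᵢ‖p−pᵢ‖² is the weighted centroid p* = (Σwᵢpᵢ)/(Σwᵢ).
Σwᵢ = 528.
Σwᵢxᵢ = 90·7 + 400·4 + 8·12 + 30·20 = 2926.
Σwᵢyᵢ = 90·0 + 400·10 + 8·12 + 30·5 = 4246.
x* = 2926/528 = 5.54, y* = 4246/528 = 8.04.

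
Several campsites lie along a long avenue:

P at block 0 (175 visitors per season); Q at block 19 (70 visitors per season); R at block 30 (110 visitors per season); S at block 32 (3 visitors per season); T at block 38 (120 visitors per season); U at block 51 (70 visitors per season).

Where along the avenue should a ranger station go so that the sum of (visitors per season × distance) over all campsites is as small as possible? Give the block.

For a sum of weighted absolute distances on a line, the optimum is the weighted median (not the mean). Total weight W = 548; half-weight = 274.
Sort by position and accumulate weight:
  block 0 (P, w=175) → cum 175
  block 19 (Q, w=70) → cum 245
  block 30 (R, w=110) → cum 355  ≥ 274 → median here
  block 32 (S, w=3) → cum 358
  block 38 (T, w=120) → cum 478
  block 51 (U, w=70) → cum 548
Optimal location: block 30.

x = 30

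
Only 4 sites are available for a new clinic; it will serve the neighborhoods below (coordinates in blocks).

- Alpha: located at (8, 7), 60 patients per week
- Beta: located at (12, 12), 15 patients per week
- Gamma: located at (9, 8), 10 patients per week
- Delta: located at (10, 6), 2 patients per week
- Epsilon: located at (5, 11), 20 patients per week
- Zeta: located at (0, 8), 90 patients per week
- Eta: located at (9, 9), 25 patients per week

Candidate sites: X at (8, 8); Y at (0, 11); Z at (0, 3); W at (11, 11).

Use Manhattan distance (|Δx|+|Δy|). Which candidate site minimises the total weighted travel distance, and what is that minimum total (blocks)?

Total weighted distance at each candidate:
  X (8, 8): total = 1088
  Y (0, 11): total = 1710
  Z (0, 3): total = 2286
  W (11, 11): total = 1992
Minimum is at X with total 1088 blocks.

X, total 1088 blocks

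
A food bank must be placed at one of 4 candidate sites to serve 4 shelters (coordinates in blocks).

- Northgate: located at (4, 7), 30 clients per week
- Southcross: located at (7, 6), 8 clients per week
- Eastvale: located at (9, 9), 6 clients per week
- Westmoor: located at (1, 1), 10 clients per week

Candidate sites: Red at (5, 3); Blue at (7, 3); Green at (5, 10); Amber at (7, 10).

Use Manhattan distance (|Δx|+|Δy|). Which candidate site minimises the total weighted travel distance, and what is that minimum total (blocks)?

Red, total 310 blocks

Total weighted distance at each candidate:
  Red (5, 3): total = 310
  Blue (7, 3): total = 362
  Green (5, 10): total = 328
  Amber (7, 10): total = 380
Minimum is at Red with total 310 blocks.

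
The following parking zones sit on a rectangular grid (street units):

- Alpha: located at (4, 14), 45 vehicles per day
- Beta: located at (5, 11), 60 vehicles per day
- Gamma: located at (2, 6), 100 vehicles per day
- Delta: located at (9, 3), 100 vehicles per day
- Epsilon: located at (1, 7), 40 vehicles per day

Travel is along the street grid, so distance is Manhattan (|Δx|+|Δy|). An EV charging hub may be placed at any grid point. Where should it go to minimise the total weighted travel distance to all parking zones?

(4, 6)

Manhattan distance separates: Σwᵢ(|x−xᵢ|+|y−yᵢ|) = Σwᵢ|x−xᵢ| + Σwᵢ|y−yᵢ|, so x and y are optimised independently as 1-D weighted medians.
Total weight W = 345; half = 172.5.
x-coordinate, sorted with cumulative weight:
  x=1 (Epsilon, w=40) cum 40
  x=2 (Gamma, w=100) cum 140
  x=4 (Alpha, w=45) cum 185  ← median
  x=5 (Beta, w=60) cum 245
  x=9 (Delta, w=100) cum 345
⇒ x* = 4
y-coordinate, sorted with cumulative weight:
  y=3 (Delta, w=100) cum 100
  y=6 (Gamma, w=100) cum 200  ← median
  y=7 (Epsilon, w=40) cum 240
  y=11 (Beta, w=60) cum 300
  y=14 (Alpha, w=45) cum 345
⇒ y* = 6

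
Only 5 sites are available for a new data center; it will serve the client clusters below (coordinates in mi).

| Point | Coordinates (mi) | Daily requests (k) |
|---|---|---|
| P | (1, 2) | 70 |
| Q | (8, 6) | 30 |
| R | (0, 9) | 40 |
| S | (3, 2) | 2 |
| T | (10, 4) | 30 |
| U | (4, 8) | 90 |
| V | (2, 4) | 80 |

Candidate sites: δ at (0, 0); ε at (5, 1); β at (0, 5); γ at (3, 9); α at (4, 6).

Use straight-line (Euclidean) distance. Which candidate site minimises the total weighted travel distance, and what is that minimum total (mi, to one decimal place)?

Total weighted distance at each candidate:
  δ (0, 0): total = 2309.6
  ε (5, 1): total = 1996.1
  β (0, 5): total = 1562.1
  γ (3, 9): total = 1611.8
  α (4, 6): total = 1274.3
Minimum is at α with total 1274.3 mi.

α, total 1274.3 mi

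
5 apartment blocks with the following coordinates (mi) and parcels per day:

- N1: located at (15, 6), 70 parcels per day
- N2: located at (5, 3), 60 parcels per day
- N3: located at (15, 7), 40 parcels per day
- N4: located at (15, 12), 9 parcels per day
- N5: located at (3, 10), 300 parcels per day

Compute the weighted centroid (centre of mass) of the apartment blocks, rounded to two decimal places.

(6.23, 8.33)

The minimiser of Σwᵢ‖p−pᵢ‖² is the weighted centroid p* = (Σwᵢpᵢ)/(Σwᵢ).
Σwᵢ = 479.
Σwᵢxᵢ = 70·15 + 60·5 + 40·15 + 9·15 + 300·3 = 2985.
Σwᵢyᵢ = 70·6 + 60·3 + 40·7 + 9·12 + 300·10 = 3988.
x* = 2985/479 = 6.23, y* = 3988/479 = 8.33.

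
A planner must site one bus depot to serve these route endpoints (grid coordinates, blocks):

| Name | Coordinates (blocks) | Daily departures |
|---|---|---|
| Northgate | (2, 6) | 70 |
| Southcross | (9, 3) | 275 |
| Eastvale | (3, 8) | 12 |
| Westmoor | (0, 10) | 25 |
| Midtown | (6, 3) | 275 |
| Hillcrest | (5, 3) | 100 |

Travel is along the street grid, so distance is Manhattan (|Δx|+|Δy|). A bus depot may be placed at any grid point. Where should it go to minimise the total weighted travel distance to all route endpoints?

Manhattan distance separates: Σwᵢ(|x−xᵢ|+|y−yᵢ|) = Σwᵢ|x−xᵢ| + Σwᵢ|y−yᵢ|, so x and y are optimised independently as 1-D weighted medians.
Total weight W = 757; half = 378.5.
x-coordinate, sorted with cumulative weight:
  x=0 (Westmoor, w=25) cum 25
  x=2 (Northgate, w=70) cum 95
  x=3 (Eastvale, w=12) cum 107
  x=5 (Hillcrest, w=100) cum 207
  x=6 (Midtown, w=275) cum 482  ← median
  x=9 (Southcross, w=275) cum 757
⇒ x* = 6
y-coordinate, sorted with cumulative weight:
  y=3 (Southcross, w=275) cum 275
  y=3 (Midtown, w=275) cum 550  ← median
  y=3 (Hillcrest, w=100) cum 650
  y=6 (Northgate, w=70) cum 720
  y=8 (Eastvale, w=12) cum 732
  y=10 (Westmoor, w=25) cum 757
⇒ y* = 3

(6, 3)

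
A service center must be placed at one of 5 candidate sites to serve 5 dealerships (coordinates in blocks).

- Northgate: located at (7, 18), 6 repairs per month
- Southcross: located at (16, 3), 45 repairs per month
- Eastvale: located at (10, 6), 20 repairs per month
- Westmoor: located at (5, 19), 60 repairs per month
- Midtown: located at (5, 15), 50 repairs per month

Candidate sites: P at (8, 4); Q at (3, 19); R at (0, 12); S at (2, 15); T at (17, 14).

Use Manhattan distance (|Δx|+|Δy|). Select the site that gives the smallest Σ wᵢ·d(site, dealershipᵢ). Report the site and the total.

S, total 2128 blocks

Total weighted distance at each candidate:
  P (8, 4): total = 2355
  Q (3, 19): total = 2155
  R (0, 12): total = 2643
  S (2, 15): total = 2128
  T (17, 14): total = 2594
Minimum is at S with total 2128 blocks.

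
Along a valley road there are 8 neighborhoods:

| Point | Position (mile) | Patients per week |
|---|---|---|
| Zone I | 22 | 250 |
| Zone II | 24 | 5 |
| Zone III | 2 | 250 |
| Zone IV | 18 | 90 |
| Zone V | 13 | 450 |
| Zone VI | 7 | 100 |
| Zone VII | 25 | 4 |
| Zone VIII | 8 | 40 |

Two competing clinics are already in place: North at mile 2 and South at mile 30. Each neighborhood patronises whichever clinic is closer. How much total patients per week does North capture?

The indifferent point is the midpoint (2+30)/2 = 16; neighborhoods left of it (closer to North at 2) go to North, those right go to South.
  Zone III at 2 (w=250) → North
  Zone VI at 7 (w=100) → North
  Zone VIII at 8 (w=40) → North
  Zone V at 13 (w=450) → North
  Zone IV at 18 (w=90) → South
  Zone I at 22 (w=250) → South
  Zone II at 24 (w=5) → South
  Zone VII at 25 (w=4) → South
North captures 840; South captures 349.

840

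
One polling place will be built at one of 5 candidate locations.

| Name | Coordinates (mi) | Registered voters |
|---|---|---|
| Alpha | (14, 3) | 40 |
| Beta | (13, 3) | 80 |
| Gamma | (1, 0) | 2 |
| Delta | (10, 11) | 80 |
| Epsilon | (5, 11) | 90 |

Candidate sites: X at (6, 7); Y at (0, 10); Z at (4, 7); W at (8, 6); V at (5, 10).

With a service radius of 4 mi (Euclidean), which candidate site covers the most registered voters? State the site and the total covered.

Coverage radius r = 4 mi; a point is covered iff (Δx)²+(Δy)² ≤ 4² = 16.
  X (6, 7): covers {none} → 0
  Y (0, 10): covers {none} → 0
  Z (4, 7): covers {none} → 0
  W (8, 6): covers {none} → 0
  V (5, 10): covers {Epsilon} → 90
Maximum coverage at V: 90 registered voters.

V, covering 90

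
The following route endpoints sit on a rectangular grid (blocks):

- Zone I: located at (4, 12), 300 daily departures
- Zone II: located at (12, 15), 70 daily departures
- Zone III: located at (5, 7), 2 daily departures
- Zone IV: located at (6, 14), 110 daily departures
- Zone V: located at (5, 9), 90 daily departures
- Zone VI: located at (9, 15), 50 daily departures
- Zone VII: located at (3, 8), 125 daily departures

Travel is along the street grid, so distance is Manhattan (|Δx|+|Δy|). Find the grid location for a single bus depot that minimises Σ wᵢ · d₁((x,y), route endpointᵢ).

(4, 12)

Manhattan distance separates: Σwᵢ(|x−xᵢ|+|y−yᵢ|) = Σwᵢ|x−xᵢ| + Σwᵢ|y−yᵢ|, so x and y are optimised independently as 1-D weighted medians.
Total weight W = 747; half = 373.5.
x-coordinate, sorted with cumulative weight:
  x=3 (Zone VII, w=125) cum 125
  x=4 (Zone I, w=300) cum 425  ← median
  x=5 (Zone III, w=2) cum 427
  x=5 (Zone V, w=90) cum 517
  x=6 (Zone IV, w=110) cum 627
  x=9 (Zone VI, w=50) cum 677
  x=12 (Zone II, w=70) cum 747
⇒ x* = 4
y-coordinate, sorted with cumulative weight:
  y=7 (Zone III, w=2) cum 2
  y=8 (Zone VII, w=125) cum 127
  y=9 (Zone V, w=90) cum 217
  y=12 (Zone I, w=300) cum 517  ← median
  y=14 (Zone IV, w=110) cum 627
  y=15 (Zone II, w=70) cum 697
  y=15 (Zone VI, w=50) cum 747
⇒ y* = 12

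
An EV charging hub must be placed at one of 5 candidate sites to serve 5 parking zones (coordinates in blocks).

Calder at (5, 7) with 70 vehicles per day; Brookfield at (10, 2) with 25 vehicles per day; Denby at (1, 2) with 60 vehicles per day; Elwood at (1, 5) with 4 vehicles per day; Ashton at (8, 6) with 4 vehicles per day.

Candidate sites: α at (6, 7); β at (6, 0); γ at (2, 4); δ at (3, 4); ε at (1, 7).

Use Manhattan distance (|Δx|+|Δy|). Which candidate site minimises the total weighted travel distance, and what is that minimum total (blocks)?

Total weighted distance at each candidate:
  α (6, 7): total = 935
  β (6, 0): total = 1202
  γ (2, 4): total = 890
  δ (3, 4): total = 855
  ε (1, 7): total = 970
Minimum is at δ with total 855 blocks.

δ, total 855 blocks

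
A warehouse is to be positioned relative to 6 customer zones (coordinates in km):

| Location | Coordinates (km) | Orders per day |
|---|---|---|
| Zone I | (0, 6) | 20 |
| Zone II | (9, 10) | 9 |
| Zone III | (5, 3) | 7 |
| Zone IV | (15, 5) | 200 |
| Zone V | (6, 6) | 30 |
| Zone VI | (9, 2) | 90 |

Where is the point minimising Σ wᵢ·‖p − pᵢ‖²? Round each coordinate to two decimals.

(11.53, 4.47)

The minimiser of Σwᵢ‖p−pᵢ‖² is the weighted centroid p* = (Σwᵢpᵢ)/(Σwᵢ).
Σwᵢ = 356.
Σwᵢxᵢ = 20·0 + 9·9 + 7·5 + 200·15 + 30·6 + 90·9 = 4106.
Σwᵢyᵢ = 20·6 + 9·10 + 7·3 + 200·5 + 30·6 + 90·2 = 1591.
x* = 4106/356 = 11.53, y* = 1591/356 = 4.47.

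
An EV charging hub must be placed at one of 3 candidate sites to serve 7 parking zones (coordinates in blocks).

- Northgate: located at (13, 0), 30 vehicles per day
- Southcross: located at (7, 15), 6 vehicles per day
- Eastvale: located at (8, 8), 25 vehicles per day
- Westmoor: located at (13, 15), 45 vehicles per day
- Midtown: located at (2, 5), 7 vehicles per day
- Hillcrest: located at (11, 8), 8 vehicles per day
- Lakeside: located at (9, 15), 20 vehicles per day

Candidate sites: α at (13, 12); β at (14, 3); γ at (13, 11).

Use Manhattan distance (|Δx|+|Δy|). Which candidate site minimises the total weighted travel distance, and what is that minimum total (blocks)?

Total weighted distance at each candidate:
  α (13, 12): total = 1088
  β (14, 3): total = 1596
  γ (13, 11): total = 1089
Minimum is at α with total 1088 blocks.

α, total 1088 blocks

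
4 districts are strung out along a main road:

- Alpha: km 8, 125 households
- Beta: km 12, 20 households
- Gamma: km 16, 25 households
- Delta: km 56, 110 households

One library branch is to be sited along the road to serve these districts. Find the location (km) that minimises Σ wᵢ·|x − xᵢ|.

x = 12

For a sum of weighted absolute distances on a line, the optimum is the weighted median (not the mean). Total weight W = 280; half-weight = 140.
Sort by position and accumulate weight:
  km 8 (Alpha, w=125) → cum 125
  km 12 (Beta, w=20) → cum 145  ≥ 140 → median here
  km 16 (Gamma, w=25) → cum 170
  km 56 (Delta, w=110) → cum 280
Optimal location: km 12.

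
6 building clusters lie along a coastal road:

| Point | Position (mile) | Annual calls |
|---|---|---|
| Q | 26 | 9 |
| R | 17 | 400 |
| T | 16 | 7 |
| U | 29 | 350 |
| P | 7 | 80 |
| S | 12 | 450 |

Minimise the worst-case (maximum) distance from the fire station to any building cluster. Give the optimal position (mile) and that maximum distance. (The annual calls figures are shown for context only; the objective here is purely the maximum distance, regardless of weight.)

The 1-center on a line is the midpoint of the two extreme points: leftmost at 7, rightmost at 29.
Optimal location = (7 + 29)/2 = 18; maximum distance = (29 − 7)/2 = 11.

location 18, max distance 11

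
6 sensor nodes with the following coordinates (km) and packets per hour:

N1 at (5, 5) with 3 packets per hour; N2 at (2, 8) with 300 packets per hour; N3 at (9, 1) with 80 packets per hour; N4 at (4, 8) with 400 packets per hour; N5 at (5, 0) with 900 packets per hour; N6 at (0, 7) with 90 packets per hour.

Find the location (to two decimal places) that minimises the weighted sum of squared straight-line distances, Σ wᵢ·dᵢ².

The minimiser of Σwᵢ‖p−pᵢ‖² is the weighted centroid p* = (Σwᵢpᵢ)/(Σwᵢ).
Σwᵢ = 1773.
Σwᵢxᵢ = 3·5 + 300·2 + 80·9 + 400·4 + 900·5 + 90·0 = 7435.
Σwᵢyᵢ = 3·5 + 300·8 + 80·1 + 400·8 + 900·0 + 90·7 = 6325.
x* = 7435/1773 = 4.19, y* = 6325/1773 = 3.57.

(4.19, 3.57)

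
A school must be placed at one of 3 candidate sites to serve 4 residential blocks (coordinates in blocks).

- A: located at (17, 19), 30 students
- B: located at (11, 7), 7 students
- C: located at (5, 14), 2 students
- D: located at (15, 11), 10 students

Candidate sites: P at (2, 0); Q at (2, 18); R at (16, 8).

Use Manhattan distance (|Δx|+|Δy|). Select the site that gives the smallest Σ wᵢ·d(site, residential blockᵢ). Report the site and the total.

Total weighted distance at each candidate:
  P (2, 0): total = 1406
  Q (2, 18): total = 834
  R (16, 8): total = 476
Minimum is at R with total 476 blocks.

R, total 476 blocks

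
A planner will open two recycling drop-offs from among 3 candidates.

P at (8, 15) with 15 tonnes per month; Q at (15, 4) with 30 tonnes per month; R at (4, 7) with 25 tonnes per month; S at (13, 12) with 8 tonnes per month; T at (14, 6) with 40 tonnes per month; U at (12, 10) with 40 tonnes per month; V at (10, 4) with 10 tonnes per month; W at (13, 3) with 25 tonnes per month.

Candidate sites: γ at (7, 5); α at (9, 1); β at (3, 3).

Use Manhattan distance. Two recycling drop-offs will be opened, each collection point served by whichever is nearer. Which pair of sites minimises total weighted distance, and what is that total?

{γ, α}, total 1574

Evaluate every pair (each demand assigned to the nearer of the two):
  {γ, α}: total = 1574
  {γ, β}: total = 1624
  {α, β}: total = 1810
Best pair: {γ, α} with total 1574.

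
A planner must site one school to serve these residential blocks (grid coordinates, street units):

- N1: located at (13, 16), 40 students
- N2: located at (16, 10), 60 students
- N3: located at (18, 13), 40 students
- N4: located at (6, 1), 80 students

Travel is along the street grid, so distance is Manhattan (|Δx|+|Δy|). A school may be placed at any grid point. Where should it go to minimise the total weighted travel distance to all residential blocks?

(13, 10)

Manhattan distance separates: Σwᵢ(|x−xᵢ|+|y−yᵢ|) = Σwᵢ|x−xᵢ| + Σwᵢ|y−yᵢ|, so x and y are optimised independently as 1-D weighted medians.
Total weight W = 220; half = 110.
x-coordinate, sorted with cumulative weight:
  x=6 (N4, w=80) cum 80
  x=13 (N1, w=40) cum 120  ← median
  x=16 (N2, w=60) cum 180
  x=18 (N3, w=40) cum 220
⇒ x* = 13
y-coordinate, sorted with cumulative weight:
  y=1 (N4, w=80) cum 80
  y=10 (N2, w=60) cum 140  ← median
  y=13 (N3, w=40) cum 180
  y=16 (N1, w=40) cum 220
⇒ y* = 10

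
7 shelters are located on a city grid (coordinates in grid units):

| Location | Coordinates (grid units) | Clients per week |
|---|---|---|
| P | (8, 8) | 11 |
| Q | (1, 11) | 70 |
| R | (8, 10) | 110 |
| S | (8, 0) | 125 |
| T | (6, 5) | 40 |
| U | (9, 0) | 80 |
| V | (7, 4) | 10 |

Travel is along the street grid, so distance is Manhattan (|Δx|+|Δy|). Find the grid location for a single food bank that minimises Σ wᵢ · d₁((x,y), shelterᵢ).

(8, 5)

Manhattan distance separates: Σwᵢ(|x−xᵢ|+|y−yᵢ|) = Σwᵢ|x−xᵢ| + Σwᵢ|y−yᵢ|, so x and y are optimised independently as 1-D weighted medians.
Total weight W = 446; half = 223.
x-coordinate, sorted with cumulative weight:
  x=1 (Q, w=70) cum 70
  x=6 (T, w=40) cum 110
  x=7 (V, w=10) cum 120
  x=8 (P, w=11) cum 131
  x=8 (R, w=110) cum 241  ← median
  x=8 (S, w=125) cum 366
  x=9 (U, w=80) cum 446
⇒ x* = 8
y-coordinate, sorted with cumulative weight:
  y=0 (S, w=125) cum 125
  y=0 (U, w=80) cum 205
  y=4 (V, w=10) cum 215
  y=5 (T, w=40) cum 255  ← median
  y=8 (P, w=11) cum 266
  y=10 (R, w=110) cum 376
  y=11 (Q, w=70) cum 446
⇒ y* = 5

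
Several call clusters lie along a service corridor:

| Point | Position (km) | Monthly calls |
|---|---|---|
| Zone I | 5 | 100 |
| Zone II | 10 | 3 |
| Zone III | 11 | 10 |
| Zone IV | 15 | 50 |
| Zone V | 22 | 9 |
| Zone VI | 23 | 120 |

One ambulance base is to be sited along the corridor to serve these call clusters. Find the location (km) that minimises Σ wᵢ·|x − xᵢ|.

x = 15

For a sum of weighted absolute distances on a line, the optimum is the weighted median (not the mean). Total weight W = 292; half-weight = 146.
Sort by position and accumulate weight:
  km 5 (Zone I, w=100) → cum 100
  km 10 (Zone II, w=3) → cum 103
  km 11 (Zone III, w=10) → cum 113
  km 15 (Zone IV, w=50) → cum 163  ≥ 146 → median here
  km 22 (Zone V, w=9) → cum 172
  km 23 (Zone VI, w=120) → cum 292
Optimal location: km 15.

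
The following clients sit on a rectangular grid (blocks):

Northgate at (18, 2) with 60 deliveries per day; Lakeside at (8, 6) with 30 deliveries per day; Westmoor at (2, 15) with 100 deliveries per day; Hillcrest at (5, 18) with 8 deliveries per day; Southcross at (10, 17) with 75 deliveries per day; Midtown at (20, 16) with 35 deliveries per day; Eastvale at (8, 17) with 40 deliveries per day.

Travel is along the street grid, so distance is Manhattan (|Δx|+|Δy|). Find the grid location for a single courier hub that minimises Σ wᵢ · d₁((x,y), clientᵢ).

Manhattan distance separates: Σwᵢ(|x−xᵢ|+|y−yᵢ|) = Σwᵢ|x−xᵢ| + Σwᵢ|y−yᵢ|, so x and y are optimised independently as 1-D weighted medians.
Total weight W = 348; half = 174.
x-coordinate, sorted with cumulative weight:
  x=2 (Westmoor, w=100) cum 100
  x=5 (Hillcrest, w=8) cum 108
  x=8 (Lakeside, w=30) cum 138
  x=8 (Eastvale, w=40) cum 178  ← median
  x=10 (Southcross, w=75) cum 253
  x=18 (Northgate, w=60) cum 313
  x=20 (Midtown, w=35) cum 348
⇒ x* = 8
y-coordinate, sorted with cumulative weight:
  y=2 (Northgate, w=60) cum 60
  y=6 (Lakeside, w=30) cum 90
  y=15 (Westmoor, w=100) cum 190  ← median
  y=16 (Midtown, w=35) cum 225
  y=17 (Southcross, w=75) cum 300
  y=17 (Eastvale, w=40) cum 340
  y=18 (Hillcrest, w=8) cum 348
⇒ y* = 15

(8, 15)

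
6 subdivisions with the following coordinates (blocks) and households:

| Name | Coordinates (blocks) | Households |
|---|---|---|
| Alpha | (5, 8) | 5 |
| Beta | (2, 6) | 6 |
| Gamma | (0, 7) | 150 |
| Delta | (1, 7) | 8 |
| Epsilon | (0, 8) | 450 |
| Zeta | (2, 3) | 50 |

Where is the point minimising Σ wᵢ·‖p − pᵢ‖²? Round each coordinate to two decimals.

(0.22, 7.37)

The minimiser of Σwᵢ‖p−pᵢ‖² is the weighted centroid p* = (Σwᵢpᵢ)/(Σwᵢ).
Σwᵢ = 669.
Σwᵢxᵢ = 5·5 + 6·2 + 150·0 + 8·1 + 450·0 + 50·2 = 145.
Σwᵢyᵢ = 5·8 + 6·6 + 150·7 + 8·7 + 450·8 + 50·3 = 4932.
x* = 145/669 = 0.22, y* = 4932/669 = 7.37.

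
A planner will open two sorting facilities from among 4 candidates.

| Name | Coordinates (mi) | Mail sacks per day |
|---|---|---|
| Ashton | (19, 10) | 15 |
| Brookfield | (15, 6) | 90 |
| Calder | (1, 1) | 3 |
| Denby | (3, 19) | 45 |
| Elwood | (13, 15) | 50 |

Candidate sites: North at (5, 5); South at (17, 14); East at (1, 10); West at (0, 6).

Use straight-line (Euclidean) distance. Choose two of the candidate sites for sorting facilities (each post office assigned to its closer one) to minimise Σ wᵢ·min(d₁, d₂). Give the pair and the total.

{South, East}, total 1457.3

Evaluate every pair (each demand assigned to the nearer of the two):
  {South, East}: total = 1457.3
  {South, West}: total = 1631.1
  {North, South}: total = 1668.8
  {North, East}: total = 2199.6
  {North, West}: total = 2383.5
  {East, West}: total = 2660.6
Best pair: {South, East} with total 1457.3.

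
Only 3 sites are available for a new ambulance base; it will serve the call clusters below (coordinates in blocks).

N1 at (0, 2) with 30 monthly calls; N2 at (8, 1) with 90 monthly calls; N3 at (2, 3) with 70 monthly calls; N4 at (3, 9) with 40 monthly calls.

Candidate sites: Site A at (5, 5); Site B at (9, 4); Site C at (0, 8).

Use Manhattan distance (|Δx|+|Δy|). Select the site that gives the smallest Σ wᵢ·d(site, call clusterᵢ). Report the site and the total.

Total weighted distance at each candidate:
  Site A (5, 5): total = 1460
  Site B (9, 4): total = 1690
  Site C (0, 8): total = 2180
Minimum is at Site A with total 1460 blocks.

Site A, total 1460 blocks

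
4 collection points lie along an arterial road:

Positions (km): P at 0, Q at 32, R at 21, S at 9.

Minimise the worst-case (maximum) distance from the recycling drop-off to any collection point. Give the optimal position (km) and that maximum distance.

location 16, max distance 16

The 1-center on a line is the midpoint of the two extreme points: leftmost at 0, rightmost at 32.
Optimal location = (0 + 32)/2 = 16; maximum distance = (32 − 0)/2 = 16.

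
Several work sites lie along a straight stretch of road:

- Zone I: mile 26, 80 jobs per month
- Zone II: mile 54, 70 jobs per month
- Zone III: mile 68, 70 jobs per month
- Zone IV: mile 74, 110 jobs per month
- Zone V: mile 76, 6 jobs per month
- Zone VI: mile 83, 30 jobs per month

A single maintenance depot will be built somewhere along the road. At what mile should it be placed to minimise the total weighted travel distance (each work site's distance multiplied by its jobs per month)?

For a sum of weighted absolute distances on a line, the optimum is the weighted median (not the mean). Total weight W = 366; half-weight = 183.
Sort by position and accumulate weight:
  mile 26 (Zone I, w=80) → cum 80
  mile 54 (Zone II, w=70) → cum 150
  mile 68 (Zone III, w=70) → cum 220  ≥ 183 → median here
  mile 74 (Zone IV, w=110) → cum 330
  mile 76 (Zone V, w=6) → cum 336
  mile 83 (Zone VI, w=30) → cum 366
Optimal location: mile 68.

x = 68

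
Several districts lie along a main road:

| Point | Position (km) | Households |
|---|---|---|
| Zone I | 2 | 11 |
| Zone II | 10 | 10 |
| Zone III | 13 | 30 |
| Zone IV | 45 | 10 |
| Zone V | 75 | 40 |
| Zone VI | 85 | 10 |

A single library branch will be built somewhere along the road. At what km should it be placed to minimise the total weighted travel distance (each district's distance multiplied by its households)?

For a sum of weighted absolute distances on a line, the optimum is the weighted median (not the mean). Total weight W = 111; half-weight = 55.5.
Sort by position and accumulate weight:
  km 2 (Zone I, w=11) → cum 11
  km 10 (Zone II, w=10) → cum 21
  km 13 (Zone III, w=30) → cum 51
  km 45 (Zone IV, w=10) → cum 61  ≥ 55.5 → median here
  km 75 (Zone V, w=40) → cum 101
  km 85 (Zone VI, w=10) → cum 111
Optimal location: km 45.

x = 45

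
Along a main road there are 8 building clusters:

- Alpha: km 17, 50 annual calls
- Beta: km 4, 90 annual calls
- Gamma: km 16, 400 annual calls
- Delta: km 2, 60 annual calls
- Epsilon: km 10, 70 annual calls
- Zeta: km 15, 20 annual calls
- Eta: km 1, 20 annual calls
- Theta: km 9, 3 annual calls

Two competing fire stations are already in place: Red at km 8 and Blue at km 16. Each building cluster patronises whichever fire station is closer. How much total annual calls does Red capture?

243

The indifferent point is the midpoint (8+16)/2 = 12; building clusters left of it (closer to Red at 8) go to Red, those right go to Blue.
  Eta at 1 (w=20) → Red
  Delta at 2 (w=60) → Red
  Beta at 4 (w=90) → Red
  Theta at 9 (w=3) → Red
  Epsilon at 10 (w=70) → Red
  Zeta at 15 (w=20) → Blue
  Gamma at 16 (w=400) → Blue
  Alpha at 17 (w=50) → Blue
Red captures 243; Blue captures 470.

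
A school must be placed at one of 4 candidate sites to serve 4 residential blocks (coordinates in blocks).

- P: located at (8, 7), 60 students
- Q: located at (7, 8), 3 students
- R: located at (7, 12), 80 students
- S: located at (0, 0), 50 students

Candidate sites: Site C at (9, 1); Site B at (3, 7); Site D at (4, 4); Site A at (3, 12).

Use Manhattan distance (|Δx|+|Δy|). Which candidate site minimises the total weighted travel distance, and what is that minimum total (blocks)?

Total weighted distance at each candidate:
  Site C (9, 1): total = 1987
  Site B (3, 7): total = 1535
  Site D (4, 4): total = 1721
  Site A (3, 12): total = 1694
Minimum is at Site B with total 1535 blocks.

Site B, total 1535 blocks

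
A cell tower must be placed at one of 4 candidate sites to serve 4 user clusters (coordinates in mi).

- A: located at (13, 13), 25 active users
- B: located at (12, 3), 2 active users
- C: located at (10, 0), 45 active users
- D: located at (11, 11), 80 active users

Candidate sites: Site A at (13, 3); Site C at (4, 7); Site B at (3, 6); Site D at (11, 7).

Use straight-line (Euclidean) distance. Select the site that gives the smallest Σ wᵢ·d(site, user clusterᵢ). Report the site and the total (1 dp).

Total weighted distance at each candidate:
  Site A (13, 3): total = 1102.6
  Site C (4, 7): total = 1348.2
  Site B (3, 6): total = 1493.7
  Site D (11, 7): total = 804.6
Minimum is at Site D with total 804.6 mi.

Site D, total 804.6 mi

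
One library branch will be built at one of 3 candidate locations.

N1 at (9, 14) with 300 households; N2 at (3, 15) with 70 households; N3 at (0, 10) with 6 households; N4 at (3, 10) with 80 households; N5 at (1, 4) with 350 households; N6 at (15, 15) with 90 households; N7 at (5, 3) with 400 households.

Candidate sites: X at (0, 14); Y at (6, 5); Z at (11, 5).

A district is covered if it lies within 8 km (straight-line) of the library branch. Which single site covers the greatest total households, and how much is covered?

Y, covering 836

Coverage radius r = 8 km; a point is covered iff (Δx)²+(Δy)² ≤ 8² = 64.
  X (0, 14): covers {N2, N3, N4} → 156
  Y (6, 5): covers {N3, N4, N5, N7} → 836
  Z (11, 5): covers {N7} → 400
Maximum coverage at Y: 836 households.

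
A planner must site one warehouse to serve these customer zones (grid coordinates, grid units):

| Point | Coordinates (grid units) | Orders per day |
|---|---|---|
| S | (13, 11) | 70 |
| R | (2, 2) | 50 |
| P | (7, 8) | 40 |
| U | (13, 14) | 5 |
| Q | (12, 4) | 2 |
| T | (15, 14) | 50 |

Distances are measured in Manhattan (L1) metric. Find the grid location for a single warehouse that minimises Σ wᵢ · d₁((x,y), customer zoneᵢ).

Manhattan distance separates: Σwᵢ(|x−xᵢ|+|y−yᵢ|) = Σwᵢ|x−xᵢ| + Σwᵢ|y−yᵢ|, so x and y are optimised independently as 1-D weighted medians.
Total weight W = 217; half = 108.5.
x-coordinate, sorted with cumulative weight:
  x=2 (R, w=50) cum 50
  x=7 (P, w=40) cum 90
  x=12 (Q, w=2) cum 92
  x=13 (S, w=70) cum 162  ← median
  x=13 (U, w=5) cum 167
  x=15 (T, w=50) cum 217
⇒ x* = 13
y-coordinate, sorted with cumulative weight:
  y=2 (R, w=50) cum 50
  y=4 (Q, w=2) cum 52
  y=8 (P, w=40) cum 92
  y=11 (S, w=70) cum 162  ← median
  y=14 (U, w=5) cum 167
  y=14 (T, w=50) cum 217
⇒ y* = 11

(13, 11)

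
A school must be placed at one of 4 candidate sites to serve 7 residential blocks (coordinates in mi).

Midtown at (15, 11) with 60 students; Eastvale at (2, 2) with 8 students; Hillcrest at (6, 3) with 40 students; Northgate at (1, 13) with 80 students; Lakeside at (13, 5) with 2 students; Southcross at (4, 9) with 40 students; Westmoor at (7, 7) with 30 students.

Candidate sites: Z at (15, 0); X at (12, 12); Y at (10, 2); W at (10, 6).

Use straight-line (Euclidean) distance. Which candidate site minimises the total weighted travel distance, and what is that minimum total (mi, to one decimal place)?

Total weighted distance at each candidate:
  Z (15, 0): total = 3571.3
  X (12, 12): total = 2187.2
  Y (10, 2): total = 2535.9
  W (10, 6): total = 1977.5
Minimum is at W with total 1977.5 mi.

W, total 1977.5 mi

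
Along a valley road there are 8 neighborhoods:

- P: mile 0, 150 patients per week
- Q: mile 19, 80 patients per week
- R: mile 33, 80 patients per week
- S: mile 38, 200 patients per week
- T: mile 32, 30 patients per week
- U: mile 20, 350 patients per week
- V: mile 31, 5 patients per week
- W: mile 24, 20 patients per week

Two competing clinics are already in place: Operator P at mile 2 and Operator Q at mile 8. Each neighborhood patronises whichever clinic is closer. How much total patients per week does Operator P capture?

The indifferent point is the midpoint (2+8)/2 = 5; neighborhoods left of it (closer to Operator P at 2) go to Operator P, those right go to Operator Q.
  P at 0 (w=150) → Operator P
  Q at 19 (w=80) → Operator Q
  U at 20 (w=350) → Operator Q
  W at 24 (w=20) → Operator Q
  V at 31 (w=5) → Operator Q
  T at 32 (w=30) → Operator Q
  R at 33 (w=80) → Operator Q
  S at 38 (w=200) → Operator Q
Operator P captures 150; Operator Q captures 765.

150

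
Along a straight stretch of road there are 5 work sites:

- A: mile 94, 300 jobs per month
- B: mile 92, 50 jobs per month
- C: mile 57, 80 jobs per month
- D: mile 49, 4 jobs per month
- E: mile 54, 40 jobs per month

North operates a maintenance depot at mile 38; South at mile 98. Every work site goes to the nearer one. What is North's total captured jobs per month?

The indifferent point is the midpoint (38+98)/2 = 68; work sites left of it (closer to North at 38) go to North, those right go to South.
  D at 49 (w=4) → North
  E at 54 (w=40) → North
  C at 57 (w=80) → North
  B at 92 (w=50) → South
  A at 94 (w=300) → South
North captures 124; South captures 350.

124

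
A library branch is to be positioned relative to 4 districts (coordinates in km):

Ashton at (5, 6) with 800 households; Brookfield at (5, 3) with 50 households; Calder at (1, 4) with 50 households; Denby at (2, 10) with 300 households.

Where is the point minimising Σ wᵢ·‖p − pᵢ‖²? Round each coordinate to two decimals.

The minimiser of Σwᵢ‖p−pᵢ‖² is the weighted centroid p* = (Σwᵢpᵢ)/(Σwᵢ).
Σwᵢ = 1200.
Σwᵢxᵢ = 800·5 + 50·5 + 50·1 + 300·2 = 4900.
Σwᵢyᵢ = 800·6 + 50·3 + 50·4 + 300·10 = 8150.
x* = 4900/1200 = 4.08, y* = 8150/1200 = 6.79.

(4.08, 6.79)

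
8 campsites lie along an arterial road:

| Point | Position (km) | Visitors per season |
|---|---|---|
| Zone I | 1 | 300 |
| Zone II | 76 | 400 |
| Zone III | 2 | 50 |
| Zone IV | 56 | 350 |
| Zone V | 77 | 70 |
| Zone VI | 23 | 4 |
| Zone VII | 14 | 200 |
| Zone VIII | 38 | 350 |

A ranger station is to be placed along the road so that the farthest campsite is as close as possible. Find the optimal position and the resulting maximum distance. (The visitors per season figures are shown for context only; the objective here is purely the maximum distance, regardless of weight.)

The 1-center on a line is the midpoint of the two extreme points: leftmost at 1, rightmost at 77.
Optimal location = (1 + 77)/2 = 39; maximum distance = (77 − 1)/2 = 38.

location 39, max distance 38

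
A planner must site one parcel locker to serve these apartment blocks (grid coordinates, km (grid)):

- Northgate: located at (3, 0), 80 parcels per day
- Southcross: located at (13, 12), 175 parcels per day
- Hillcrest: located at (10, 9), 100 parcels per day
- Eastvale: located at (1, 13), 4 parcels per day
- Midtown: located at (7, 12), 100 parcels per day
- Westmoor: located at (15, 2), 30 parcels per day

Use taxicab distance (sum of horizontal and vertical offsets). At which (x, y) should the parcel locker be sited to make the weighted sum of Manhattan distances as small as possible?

(10, 12)

Manhattan distance separates: Σwᵢ(|x−xᵢ|+|y−yᵢ|) = Σwᵢ|x−xᵢ| + Σwᵢ|y−yᵢ|, so x and y are optimised independently as 1-D weighted medians.
Total weight W = 489; half = 244.5.
x-coordinate, sorted with cumulative weight:
  x=1 (Eastvale, w=4) cum 4
  x=3 (Northgate, w=80) cum 84
  x=7 (Midtown, w=100) cum 184
  x=10 (Hillcrest, w=100) cum 284  ← median
  x=13 (Southcross, w=175) cum 459
  x=15 (Westmoor, w=30) cum 489
⇒ x* = 10
y-coordinate, sorted with cumulative weight:
  y=0 (Northgate, w=80) cum 80
  y=2 (Westmoor, w=30) cum 110
  y=9 (Hillcrest, w=100) cum 210
  y=12 (Southcross, w=175) cum 385  ← median
  y=12 (Midtown, w=100) cum 485
  y=13 (Eastvale, w=4) cum 489
⇒ y* = 12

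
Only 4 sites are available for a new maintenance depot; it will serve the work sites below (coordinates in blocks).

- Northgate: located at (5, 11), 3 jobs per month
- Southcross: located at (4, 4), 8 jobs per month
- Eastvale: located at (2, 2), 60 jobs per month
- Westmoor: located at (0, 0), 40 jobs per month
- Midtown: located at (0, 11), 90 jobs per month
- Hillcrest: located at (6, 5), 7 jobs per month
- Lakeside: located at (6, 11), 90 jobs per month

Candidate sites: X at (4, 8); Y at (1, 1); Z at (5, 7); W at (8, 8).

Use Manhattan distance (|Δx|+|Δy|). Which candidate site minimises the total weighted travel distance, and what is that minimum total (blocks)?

X, total 2119 blocks

Total weighted distance at each candidate:
  X (4, 8): total = 2119
  Y (1, 1): total = 2693
  Z (5, 7): total = 2285
  W (8, 8): total = 2917
Minimum is at X with total 2119 blocks.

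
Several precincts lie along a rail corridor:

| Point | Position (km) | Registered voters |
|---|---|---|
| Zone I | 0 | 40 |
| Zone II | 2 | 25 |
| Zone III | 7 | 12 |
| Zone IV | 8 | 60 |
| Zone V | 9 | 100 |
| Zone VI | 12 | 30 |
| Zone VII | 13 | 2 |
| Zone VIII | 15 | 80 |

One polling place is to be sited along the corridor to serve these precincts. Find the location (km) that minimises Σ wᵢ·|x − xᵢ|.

For a sum of weighted absolute distances on a line, the optimum is the weighted median (not the mean). Total weight W = 349; half-weight = 174.5.
Sort by position and accumulate weight:
  km 0 (Zone I, w=40) → cum 40
  km 2 (Zone II, w=25) → cum 65
  km 7 (Zone III, w=12) → cum 77
  km 8 (Zone IV, w=60) → cum 137
  km 9 (Zone V, w=100) → cum 237  ≥ 174.5 → median here
  km 12 (Zone VI, w=30) → cum 267
  km 13 (Zone VII, w=2) → cum 269
  km 15 (Zone VIII, w=80) → cum 349
Optimal location: km 9.

x = 9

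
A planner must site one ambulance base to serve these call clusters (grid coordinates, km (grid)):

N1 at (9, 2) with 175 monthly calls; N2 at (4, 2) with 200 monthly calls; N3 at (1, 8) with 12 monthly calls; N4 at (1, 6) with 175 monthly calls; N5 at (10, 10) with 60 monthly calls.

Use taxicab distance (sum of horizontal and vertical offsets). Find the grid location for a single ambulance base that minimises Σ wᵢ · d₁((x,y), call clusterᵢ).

(4, 2)

Manhattan distance separates: Σwᵢ(|x−xᵢ|+|y−yᵢ|) = Σwᵢ|x−xᵢ| + Σwᵢ|y−yᵢ|, so x and y are optimised independently as 1-D weighted medians.
Total weight W = 622; half = 311.
x-coordinate, sorted with cumulative weight:
  x=1 (N3, w=12) cum 12
  x=1 (N4, w=175) cum 187
  x=4 (N2, w=200) cum 387  ← median
  x=9 (N1, w=175) cum 562
  x=10 (N5, w=60) cum 622
⇒ x* = 4
y-coordinate, sorted with cumulative weight:
  y=2 (N1, w=175) cum 175
  y=2 (N2, w=200) cum 375  ← median
  y=6 (N4, w=175) cum 550
  y=8 (N3, w=12) cum 562
  y=10 (N5, w=60) cum 622
⇒ y* = 2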